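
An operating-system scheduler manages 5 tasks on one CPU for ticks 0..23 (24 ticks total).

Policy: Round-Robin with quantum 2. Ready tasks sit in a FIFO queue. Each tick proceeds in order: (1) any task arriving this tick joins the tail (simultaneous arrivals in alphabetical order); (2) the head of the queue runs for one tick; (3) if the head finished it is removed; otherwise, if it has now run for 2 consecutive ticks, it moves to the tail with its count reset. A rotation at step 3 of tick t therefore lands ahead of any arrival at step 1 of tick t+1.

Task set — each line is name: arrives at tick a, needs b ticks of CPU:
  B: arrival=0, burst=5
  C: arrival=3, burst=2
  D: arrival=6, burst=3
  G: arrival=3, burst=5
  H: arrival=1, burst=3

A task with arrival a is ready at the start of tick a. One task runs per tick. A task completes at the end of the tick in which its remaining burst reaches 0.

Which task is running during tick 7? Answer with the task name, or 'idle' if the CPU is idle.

running at tick 7 = C

t=0: queue=[B] q_used=0 → run B
t=1: queue=[B,H] q_used=1 → run B
t=2: queue=[H,B] q_used=0 → run H
t=3: queue=[H,B,C,G] q_used=1 → run H
t=4: queue=[B,C,G,H] q_used=0 → run B
t=5: queue=[B,C,G,H] q_used=1 → run B
t=6: queue=[C,G,H,B,D] q_used=0 → run C
t=7: queue=[C,G,H,B,D] q_used=1 → run C
t=8: queue=[G,H,B,D] q_used=0 → run G
t=9: queue=[G,H,B,D] q_used=1 → run G
t=10: queue=[H,B,D,G] q_used=0 → run H
t=11: queue=[B,D,G] q_used=0 → run B
t=12: queue=[D,G] q_used=0 → run D
t=13: queue=[D,G] q_used=1 → run D
t=14: queue=[G,D] q_used=0 → run G
t=15: queue=[G,D] q_used=1 → run G
t=16: queue=[D,G] q_used=0 → run D
t=17: queue=[G] q_used=0 → run G
t=18: (idle)
t=19: (idle)
t=20: (idle)
t=21: (idle)
t=22: (idle)
t=23: (idle)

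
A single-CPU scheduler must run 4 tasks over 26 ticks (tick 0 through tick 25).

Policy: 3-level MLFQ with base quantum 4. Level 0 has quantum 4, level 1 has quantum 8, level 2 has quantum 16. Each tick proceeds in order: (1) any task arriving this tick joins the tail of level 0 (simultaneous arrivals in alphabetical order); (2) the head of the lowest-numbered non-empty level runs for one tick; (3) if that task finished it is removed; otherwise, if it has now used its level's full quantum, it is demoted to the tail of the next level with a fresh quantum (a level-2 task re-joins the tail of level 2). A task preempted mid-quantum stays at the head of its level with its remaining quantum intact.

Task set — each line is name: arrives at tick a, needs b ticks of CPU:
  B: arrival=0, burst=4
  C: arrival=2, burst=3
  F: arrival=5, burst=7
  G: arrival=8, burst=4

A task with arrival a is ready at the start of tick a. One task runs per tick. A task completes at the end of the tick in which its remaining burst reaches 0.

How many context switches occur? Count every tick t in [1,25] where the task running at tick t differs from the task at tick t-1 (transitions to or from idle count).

t=0: L0/L1/L2 = B/-/- → run B
t=1: L0/L1/L2 = B/-/- → run B
t=2: L0/L1/L2 = BC/-/- → run B
t=3: L0/L1/L2 = BC/-/- → run B
t=4: L0/L1/L2 = C/-/- → run C
t=5: L0/L1/L2 = CF/-/- → run C
t=6: L0/L1/L2 = CF/-/- → run C
t=7: L0/L1/L2 = F/-/- → run F
t=8: L0/L1/L2 = FG/-/- → run F
t=9: L0/L1/L2 = FG/-/- → run F
t=10: L0/L1/L2 = FG/-/- → run F
t=11: L0/L1/L2 = G/F/- → run G
t=12: L0/L1/L2 = G/F/- → run G
t=13: L0/L1/L2 = G/F/- → run G
t=14: L0/L1/L2 = G/F/- → run G
t=15: L0/L1/L2 = -/F/- → run F
t=16: L0/L1/L2 = -/F/- → run F
t=17: L0/L1/L2 = -/F/- → run F
t=18: (idle)
t=19: (idle)
t=20: (idle)
t=21: (idle)
t=22: (idle)
t=23: (idle)
t=24: (idle)
t=25: (idle)

context switches = 5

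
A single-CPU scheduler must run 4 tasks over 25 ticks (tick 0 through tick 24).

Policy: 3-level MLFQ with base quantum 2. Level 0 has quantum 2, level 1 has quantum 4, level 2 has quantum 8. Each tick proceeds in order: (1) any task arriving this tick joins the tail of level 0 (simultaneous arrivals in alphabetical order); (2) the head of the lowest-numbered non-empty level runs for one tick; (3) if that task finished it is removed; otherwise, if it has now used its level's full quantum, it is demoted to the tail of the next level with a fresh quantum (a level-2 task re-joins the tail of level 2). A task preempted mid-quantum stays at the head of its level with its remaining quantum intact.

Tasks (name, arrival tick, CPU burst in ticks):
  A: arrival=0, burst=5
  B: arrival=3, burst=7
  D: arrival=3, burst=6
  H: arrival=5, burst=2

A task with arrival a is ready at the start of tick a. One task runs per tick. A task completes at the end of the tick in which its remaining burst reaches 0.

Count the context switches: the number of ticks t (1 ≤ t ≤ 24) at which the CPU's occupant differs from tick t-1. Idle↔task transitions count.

context switches = 8

t=0: L0/L1/L2 = A/-/- → run A
t=1: L0/L1/L2 = A/-/- → run A
t=2: L0/L1/L2 = -/A/- → run A
t=3: L0/L1/L2 = BD/A/- → run B
t=4: L0/L1/L2 = BD/A/- → run B
t=5: L0/L1/L2 = DH/AB/- → run D
t=6: L0/L1/L2 = DH/AB/- → run D
t=7: L0/L1/L2 = H/ABD/- → run H
t=8: L0/L1/L2 = H/ABD/- → run H
t=9: L0/L1/L2 = -/ABD/- → run A
t=10: L0/L1/L2 = -/ABD/- → run A
t=11: L0/L1/L2 = -/BD/- → run B
t=12: L0/L1/L2 = -/BD/- → run B
t=13: L0/L1/L2 = -/BD/- → run B
t=14: L0/L1/L2 = -/BD/- → run B
t=15: L0/L1/L2 = -/D/B → run D
t=16: L0/L1/L2 = -/D/B → run D
t=17: L0/L1/L2 = -/D/B → run D
t=18: L0/L1/L2 = -/D/B → run D
t=19: L0/L1/L2 = -/-/B → run B
t=20: (idle)
t=21: (idle)
t=22: (idle)
t=23: (idle)
t=24: (idle)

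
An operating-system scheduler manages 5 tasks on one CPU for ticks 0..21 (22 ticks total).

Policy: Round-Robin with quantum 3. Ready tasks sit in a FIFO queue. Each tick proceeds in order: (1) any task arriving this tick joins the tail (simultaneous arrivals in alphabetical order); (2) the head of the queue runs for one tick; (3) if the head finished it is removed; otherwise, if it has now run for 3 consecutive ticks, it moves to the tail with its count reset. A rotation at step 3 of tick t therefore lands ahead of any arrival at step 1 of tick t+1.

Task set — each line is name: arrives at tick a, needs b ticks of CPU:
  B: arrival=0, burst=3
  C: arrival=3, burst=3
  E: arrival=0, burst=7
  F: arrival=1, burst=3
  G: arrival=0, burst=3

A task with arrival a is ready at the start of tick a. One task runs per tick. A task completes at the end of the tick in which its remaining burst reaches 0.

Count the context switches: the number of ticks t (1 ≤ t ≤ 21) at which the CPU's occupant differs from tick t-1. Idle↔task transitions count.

context switches = 6

t=0: queue=[B,E,G] q_used=0 → run B
t=1: queue=[B,E,G,F] q_used=1 → run B
t=2: queue=[B,E,G,F] q_used=2 → run B
t=3: queue=[E,G,F,C] q_used=0 → run E
t=4: queue=[E,G,F,C] q_used=1 → run E
t=5: queue=[E,G,F,C] q_used=2 → run E
t=6: queue=[G,F,C,E] q_used=0 → run G
t=7: queue=[G,F,C,E] q_used=1 → run G
t=8: queue=[G,F,C,E] q_used=2 → run G
t=9: queue=[F,C,E] q_used=0 → run F
t=10: queue=[F,C,E] q_used=1 → run F
t=11: queue=[F,C,E] q_used=2 → run F
t=12: queue=[C,E] q_used=0 → run C
t=13: queue=[C,E] q_used=1 → run C
t=14: queue=[C,E] q_used=2 → run C
t=15: queue=[E] q_used=0 → run E
t=16: queue=[E] q_used=1 → run E
t=17: queue=[E] q_used=2 → run E
t=18: queue=[E] q_used=0 → run E
t=19: (idle)
t=20: (idle)
t=21: (idle)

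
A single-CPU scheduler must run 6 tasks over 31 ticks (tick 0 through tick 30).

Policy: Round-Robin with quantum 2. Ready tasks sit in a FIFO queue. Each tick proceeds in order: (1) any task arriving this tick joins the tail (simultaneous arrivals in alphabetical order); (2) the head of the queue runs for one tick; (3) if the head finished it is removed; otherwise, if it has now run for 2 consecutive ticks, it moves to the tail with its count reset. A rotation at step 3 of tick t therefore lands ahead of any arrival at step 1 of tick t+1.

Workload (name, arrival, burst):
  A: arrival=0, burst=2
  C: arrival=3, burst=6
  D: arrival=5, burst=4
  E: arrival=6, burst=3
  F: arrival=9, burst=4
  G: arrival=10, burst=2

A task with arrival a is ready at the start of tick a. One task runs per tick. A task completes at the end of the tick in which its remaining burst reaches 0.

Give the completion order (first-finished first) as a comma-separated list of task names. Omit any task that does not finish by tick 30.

completion order = A, C, D, G, E, F

t=0: queue=[A] q_used=0 → run A
t=1: queue=[A] q_used=1 → run A
t=2: (idle)
t=3: queue=[C] q_used=0 → run C
t=4: queue=[C] q_used=1 → run C
t=5: queue=[C,D] q_used=0 → run C
t=6: queue=[C,D,E] q_used=1 → run C
t=7: queue=[D,E,C] q_used=0 → run D
t=8: queue=[D,E,C] q_used=1 → run D
t=9: queue=[E,C,D,F] q_used=0 → run E
t=10: queue=[E,C,D,F,G] q_used=1 → run E
t=11: queue=[C,D,F,G,E] q_used=0 → run C
t=12: queue=[C,D,F,G,E] q_used=1 → run C
t=13: queue=[D,F,G,E] q_used=0 → run D
t=14: queue=[D,F,G,E] q_used=1 → run D
t=15: queue=[F,G,E] q_used=0 → run F
t=16: queue=[F,G,E] q_used=1 → run F
t=17: queue=[G,E,F] q_used=0 → run G
t=18: queue=[G,E,F] q_used=1 → run G
t=19: queue=[E,F] q_used=0 → run E
t=20: queue=[F] q_used=0 → run F
t=21: queue=[F] q_used=1 → run F
t=22: (idle)
t=23: (idle)
t=24: (idle)
t=25: (idle)
t=26: (idle)
t=27: (idle)
t=28: (idle)
t=29: (idle)
t=30: (idle)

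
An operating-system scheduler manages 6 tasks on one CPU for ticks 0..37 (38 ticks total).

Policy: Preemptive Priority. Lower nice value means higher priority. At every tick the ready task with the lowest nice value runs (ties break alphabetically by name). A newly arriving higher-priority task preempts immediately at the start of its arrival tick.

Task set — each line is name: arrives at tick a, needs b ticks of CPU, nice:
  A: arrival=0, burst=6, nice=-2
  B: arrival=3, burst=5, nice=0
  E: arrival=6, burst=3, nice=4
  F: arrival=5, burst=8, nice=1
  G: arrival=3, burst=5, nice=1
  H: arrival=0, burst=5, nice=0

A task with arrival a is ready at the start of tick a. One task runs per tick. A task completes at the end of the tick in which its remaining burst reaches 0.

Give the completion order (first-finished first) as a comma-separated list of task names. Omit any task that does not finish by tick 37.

completion order = A, B, H, F, G, E

t=0: ready={A,H} → run A
t=1: ready={A,H} → run A
t=2: ready={A,H} → run A
t=3: ready={A,B,G,H} → run A
t=4: ready={A,B,G,H} → run A
t=5: ready={A,B,F,G,H} → run A
t=6: ready={B,E,F,G,H} → run B
t=7: ready={B,E,F,G,H} → run B
t=8: ready={B,E,F,G,H} → run B
t=9: ready={B,E,F,G,H} → run B
t=10: ready={B,E,F,G,H} → run B
t=11: ready={E,F,G,H} → run H
t=12: ready={E,F,G,H} → run H
t=13: ready={E,F,G,H} → run H
t=14: ready={E,F,G,H} → run H
t=15: ready={E,F,G,H} → run H
t=16: ready={E,F,G} → run F
t=17: ready={E,F,G} → run F
t=18: ready={E,F,G} → run F
t=19: ready={E,F,G} → run F
t=20: ready={E,F,G} → run F
t=21: ready={E,F,G} → run F
t=22: ready={E,F,G} → run F
t=23: ready={E,F,G} → run F
t=24: ready={E,G} → run G
t=25: ready={E,G} → run G
t=26: ready={E,G} → run G
t=27: ready={E,G} → run G
t=28: ready={E,G} → run G
t=29: ready={E} → run E
t=30: ready={E} → run E
t=31: ready={E} → run E
t=32: (idle)
t=33: (idle)
t=34: (idle)
t=35: (idle)
t=36: (idle)
t=37: (idle)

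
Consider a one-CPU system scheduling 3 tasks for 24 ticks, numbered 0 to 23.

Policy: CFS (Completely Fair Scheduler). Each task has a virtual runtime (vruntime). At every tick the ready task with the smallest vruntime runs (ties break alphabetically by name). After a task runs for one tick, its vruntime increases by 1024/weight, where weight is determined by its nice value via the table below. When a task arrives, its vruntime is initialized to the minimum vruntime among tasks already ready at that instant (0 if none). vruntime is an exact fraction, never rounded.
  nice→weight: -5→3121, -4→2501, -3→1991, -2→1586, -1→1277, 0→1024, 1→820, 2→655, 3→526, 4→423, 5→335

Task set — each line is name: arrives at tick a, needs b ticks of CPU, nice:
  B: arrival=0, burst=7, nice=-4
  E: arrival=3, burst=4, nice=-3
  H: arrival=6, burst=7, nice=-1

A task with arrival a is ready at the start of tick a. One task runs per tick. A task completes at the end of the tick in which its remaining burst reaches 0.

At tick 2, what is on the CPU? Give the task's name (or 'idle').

t=0: vr[B=0] → run B
t=1: vr[B=1024/2501] → run B
t=2: vr[B=2048/2501] → run B
t=3: vr[B=3072/2501 E=3072/2501] → run B
t=4: vr[B=4096/2501 E=3072/2501] → run E
t=5: vr[B=4096/2501 E=8677376/4979491] → run B
t=6: vr[B=5120/2501 E=8677376/4979491 H=8677376/4979491] → run E
t=7: vr[B=5120/2501 E=11238400/4979491 H=8677376/4979491] → run H
t=8: vr[B=5120/2501 E=11238400/4979491 H=16180007936/6358810007] → run B
t=9: vr[B=6144/2501 E=11238400/4979491 H=16180007936/6358810007] → run E
t=10: vr[B=6144/2501 E=13799424/4979491 H=16180007936/6358810007] → run B
t=11: vr[E=13799424/4979491 H=16180007936/6358810007] → run H
t=12: vr[E=13799424/4979491 H=21279006720/6358810007] → run E
t=13: vr[H=21279006720/6358810007] → run H
t=14: vr[H=26378005504/6358810007] → run H
t=15: vr[H=31477004288/6358810007] → run H
t=16: vr[H=36576003072/6358810007] → run H
t=17: vr[H=41675001856/6358810007] → run H
t=18: (idle)
t=19: (idle)
t=20: (idle)
t=21: (idle)
t=22: (idle)
t=23: (idle)

running at tick 2 = B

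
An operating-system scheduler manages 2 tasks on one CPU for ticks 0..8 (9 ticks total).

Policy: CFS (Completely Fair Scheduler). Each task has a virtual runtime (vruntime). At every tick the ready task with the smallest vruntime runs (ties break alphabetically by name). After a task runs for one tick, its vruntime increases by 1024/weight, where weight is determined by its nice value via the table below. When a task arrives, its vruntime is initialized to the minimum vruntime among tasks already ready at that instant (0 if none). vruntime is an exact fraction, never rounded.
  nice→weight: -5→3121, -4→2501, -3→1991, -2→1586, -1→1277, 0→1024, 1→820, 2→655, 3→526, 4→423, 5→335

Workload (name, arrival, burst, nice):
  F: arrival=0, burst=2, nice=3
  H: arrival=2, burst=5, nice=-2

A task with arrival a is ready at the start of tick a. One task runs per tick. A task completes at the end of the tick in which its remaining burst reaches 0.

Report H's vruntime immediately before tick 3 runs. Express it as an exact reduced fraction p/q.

vruntime(H, start of tick 3) = 512/793

t=0: vr[F=0] → run F
t=1: vr[F=512/263] → run F
t=2: vr[H=0] → run H
t=3: vr[H=512/793] → run H
t=4: vr[H=1024/793] → run H
t=5: vr[H=1536/793] → run H
t=6: vr[H=2048/793] → run H
t=7: (idle)
t=8: (idle)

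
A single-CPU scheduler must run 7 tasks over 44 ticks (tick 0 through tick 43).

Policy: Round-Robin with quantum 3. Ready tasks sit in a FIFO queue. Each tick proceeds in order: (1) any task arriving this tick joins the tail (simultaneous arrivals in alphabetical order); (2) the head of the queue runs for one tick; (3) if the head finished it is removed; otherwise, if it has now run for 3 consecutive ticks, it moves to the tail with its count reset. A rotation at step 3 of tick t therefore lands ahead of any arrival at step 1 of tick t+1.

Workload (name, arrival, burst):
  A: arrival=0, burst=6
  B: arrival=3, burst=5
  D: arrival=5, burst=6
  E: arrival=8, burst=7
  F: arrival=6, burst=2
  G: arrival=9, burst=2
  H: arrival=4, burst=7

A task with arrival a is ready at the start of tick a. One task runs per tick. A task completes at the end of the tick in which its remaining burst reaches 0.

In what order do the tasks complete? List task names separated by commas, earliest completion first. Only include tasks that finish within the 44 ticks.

t=0: queue=[A] q_used=0 → run A
t=1: queue=[A] q_used=1 → run A
t=2: queue=[A] q_used=2 → run A
t=3: queue=[A,B] q_used=0 → run A
t=4: queue=[A,B,H] q_used=1 → run A
t=5: queue=[A,B,H,D] q_used=2 → run A
t=6: queue=[B,H,D,F] q_used=0 → run B
t=7: queue=[B,H,D,F] q_used=1 → run B
t=8: queue=[B,H,D,F,E] q_used=2 → run B
t=9: queue=[H,D,F,E,B,G] q_used=0 → run H
t=10: queue=[H,D,F,E,B,G] q_used=1 → run H
t=11: queue=[H,D,F,E,B,G] q_used=2 → run H
t=12: queue=[D,F,E,B,G,H] q_used=0 → run D
t=13: queue=[D,F,E,B,G,H] q_used=1 → run D
t=14: queue=[D,F,E,B,G,H] q_used=2 → run D
t=15: queue=[F,E,B,G,H,D] q_used=0 → run F
t=16: queue=[F,E,B,G,H,D] q_used=1 → run F
t=17: queue=[E,B,G,H,D] q_used=0 → run E
t=18: queue=[E,B,G,H,D] q_used=1 → run E
t=19: queue=[E,B,G,H,D] q_used=2 → run E
t=20: queue=[B,G,H,D,E] q_used=0 → run B
t=21: queue=[B,G,H,D,E] q_used=1 → run B
t=22: queue=[G,H,D,E] q_used=0 → run G
t=23: queue=[G,H,D,E] q_used=1 → run G
t=24: queue=[H,D,E] q_used=0 → run H
t=25: queue=[H,D,E] q_used=1 → run H
t=26: queue=[H,D,E] q_used=2 → run H
t=27: queue=[D,E,H] q_used=0 → run D
t=28: queue=[D,E,H] q_used=1 → run D
t=29: queue=[D,E,H] q_used=2 → run D
t=30: queue=[E,H] q_used=0 → run E
t=31: queue=[E,H] q_used=1 → run E
t=32: queue=[E,H] q_used=2 → run E
t=33: queue=[H,E] q_used=0 → run H
t=34: queue=[E] q_used=0 → run E
t=35: (idle)
t=36: (idle)
t=37: (idle)
t=38: (idle)
t=39: (idle)
t=40: (idle)
t=41: (idle)
t=42: (idle)
t=43: (idle)

completion order = A, F, B, G, D, H, E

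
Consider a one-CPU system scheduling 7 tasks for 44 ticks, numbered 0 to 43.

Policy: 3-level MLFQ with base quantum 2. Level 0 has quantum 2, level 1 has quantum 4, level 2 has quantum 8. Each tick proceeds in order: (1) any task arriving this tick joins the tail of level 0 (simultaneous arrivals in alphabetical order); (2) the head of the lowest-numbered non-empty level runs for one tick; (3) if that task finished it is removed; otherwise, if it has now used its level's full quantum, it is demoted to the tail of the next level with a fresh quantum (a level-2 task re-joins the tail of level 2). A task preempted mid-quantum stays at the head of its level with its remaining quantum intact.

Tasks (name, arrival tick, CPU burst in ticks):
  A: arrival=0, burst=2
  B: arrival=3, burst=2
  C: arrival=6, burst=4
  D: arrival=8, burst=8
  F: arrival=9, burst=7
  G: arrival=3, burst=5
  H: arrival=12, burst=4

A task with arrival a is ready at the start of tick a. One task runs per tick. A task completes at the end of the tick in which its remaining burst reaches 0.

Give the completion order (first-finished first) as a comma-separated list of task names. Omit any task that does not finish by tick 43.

t=0: L0/L1/L2 = A/-/- → run A
t=1: L0/L1/L2 = A/-/- → run A
t=2: (idle)
t=3: L0/L1/L2 = BG/-/- → run B
t=4: L0/L1/L2 = BG/-/- → run B
t=5: L0/L1/L2 = G/-/- → run G
t=6: L0/L1/L2 = GC/-/- → run G
t=7: L0/L1/L2 = C/G/- → run C
t=8: L0/L1/L2 = CD/G/- → run C
t=9: L0/L1/L2 = DF/GC/- → run D
t=10: L0/L1/L2 = DF/GC/- → run D
t=11: L0/L1/L2 = F/GCD/- → run F
t=12: L0/L1/L2 = FH/GCD/- → run F
t=13: L0/L1/L2 = H/GCDF/- → run H
t=14: L0/L1/L2 = H/GCDF/- → run H
t=15: L0/L1/L2 = -/GCDFH/- → run G
t=16: L0/L1/L2 = -/GCDFH/- → run G
t=17: L0/L1/L2 = -/GCDFH/- → run G
t=18: L0/L1/L2 = -/CDFH/- → run C
t=19: L0/L1/L2 = -/CDFH/- → run C
t=20: L0/L1/L2 = -/DFH/- → run D
t=21: L0/L1/L2 = -/DFH/- → run D
t=22: L0/L1/L2 = -/DFH/- → run D
t=23: L0/L1/L2 = -/DFH/- → run D
t=24: L0/L1/L2 = -/FH/D → run F
t=25: L0/L1/L2 = -/FH/D → run F
t=26: L0/L1/L2 = -/FH/D → run F
t=27: L0/L1/L2 = -/FH/D → run F
t=28: L0/L1/L2 = -/H/DF → run H
t=29: L0/L1/L2 = -/H/DF → run H
t=30: L0/L1/L2 = -/-/DF → run D
t=31: L0/L1/L2 = -/-/DF → run D
t=32: L0/L1/L2 = -/-/F → run F
t=33: (idle)
t=34: (idle)
t=35: (idle)
t=36: (idle)
t=37: (idle)
t=38: (idle)
t=39: (idle)
t=40: (idle)
t=41: (idle)
t=42: (idle)
t=43: (idle)

completion order = A, B, G, C, H, D, F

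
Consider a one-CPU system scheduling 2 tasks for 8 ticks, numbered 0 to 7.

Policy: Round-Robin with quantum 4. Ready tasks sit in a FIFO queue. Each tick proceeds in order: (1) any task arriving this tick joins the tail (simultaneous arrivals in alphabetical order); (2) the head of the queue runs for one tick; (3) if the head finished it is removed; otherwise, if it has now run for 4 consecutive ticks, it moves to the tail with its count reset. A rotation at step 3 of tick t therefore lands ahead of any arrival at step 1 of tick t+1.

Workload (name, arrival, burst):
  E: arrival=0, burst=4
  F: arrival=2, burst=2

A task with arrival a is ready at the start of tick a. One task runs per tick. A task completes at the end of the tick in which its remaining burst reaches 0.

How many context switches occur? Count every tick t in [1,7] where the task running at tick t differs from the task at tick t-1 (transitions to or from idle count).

context switches = 2

t=0: queue=[E] q_used=0 → run E
t=1: queue=[E] q_used=1 → run E
t=2: queue=[E,F] q_used=2 → run E
t=3: queue=[E,F] q_used=3 → run E
t=4: queue=[F] q_used=0 → run F
t=5: queue=[F] q_used=1 → run F
t=6: (idle)
t=7: (idle)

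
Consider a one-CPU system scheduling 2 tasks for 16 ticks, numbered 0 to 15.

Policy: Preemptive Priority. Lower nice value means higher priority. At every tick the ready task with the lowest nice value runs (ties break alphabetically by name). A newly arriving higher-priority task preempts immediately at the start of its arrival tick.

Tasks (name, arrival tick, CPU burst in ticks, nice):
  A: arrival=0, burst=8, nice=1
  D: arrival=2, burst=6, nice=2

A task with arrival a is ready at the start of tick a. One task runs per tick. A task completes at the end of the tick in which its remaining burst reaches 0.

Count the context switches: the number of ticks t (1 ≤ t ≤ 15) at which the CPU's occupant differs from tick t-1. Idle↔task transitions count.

t=0: ready={A} → run A
t=1: ready={A} → run A
t=2: ready={A,D} → run A
t=3: ready={A,D} → run A
t=4: ready={A,D} → run A
t=5: ready={A,D} → run A
t=6: ready={A,D} → run A
t=7: ready={A,D} → run A
t=8: ready={D} → run D
t=9: ready={D} → run D
t=10: ready={D} → run D
t=11: ready={D} → run D
t=12: ready={D} → run D
t=13: ready={D} → run D
t=14: (idle)
t=15: (idle)

context switches = 2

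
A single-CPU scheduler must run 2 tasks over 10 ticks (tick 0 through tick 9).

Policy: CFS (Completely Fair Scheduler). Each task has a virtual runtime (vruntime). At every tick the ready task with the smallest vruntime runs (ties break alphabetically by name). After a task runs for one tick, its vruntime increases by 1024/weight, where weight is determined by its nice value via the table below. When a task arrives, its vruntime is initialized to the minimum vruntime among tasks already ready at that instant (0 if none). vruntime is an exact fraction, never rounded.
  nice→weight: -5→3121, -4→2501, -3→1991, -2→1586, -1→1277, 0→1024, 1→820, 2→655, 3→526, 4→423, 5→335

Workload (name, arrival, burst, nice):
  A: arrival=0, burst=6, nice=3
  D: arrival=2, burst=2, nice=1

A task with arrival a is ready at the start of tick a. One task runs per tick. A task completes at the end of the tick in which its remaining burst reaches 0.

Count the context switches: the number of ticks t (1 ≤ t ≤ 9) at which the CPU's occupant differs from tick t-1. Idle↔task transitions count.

context switches = 3

t=0: vr[A=0] → run A
t=1: vr[A=512/263] → run A
t=2: vr[A=1024/263 D=1024/263] → run A
t=3: vr[A=1536/263 D=1024/263] → run D
t=4: vr[A=1536/263 D=277248/53915] → run D
t=5: vr[A=1536/263] → run A
t=6: vr[A=2048/263] → run A
t=7: vr[A=2560/263] → run A
t=8: (idle)
t=9: (idle)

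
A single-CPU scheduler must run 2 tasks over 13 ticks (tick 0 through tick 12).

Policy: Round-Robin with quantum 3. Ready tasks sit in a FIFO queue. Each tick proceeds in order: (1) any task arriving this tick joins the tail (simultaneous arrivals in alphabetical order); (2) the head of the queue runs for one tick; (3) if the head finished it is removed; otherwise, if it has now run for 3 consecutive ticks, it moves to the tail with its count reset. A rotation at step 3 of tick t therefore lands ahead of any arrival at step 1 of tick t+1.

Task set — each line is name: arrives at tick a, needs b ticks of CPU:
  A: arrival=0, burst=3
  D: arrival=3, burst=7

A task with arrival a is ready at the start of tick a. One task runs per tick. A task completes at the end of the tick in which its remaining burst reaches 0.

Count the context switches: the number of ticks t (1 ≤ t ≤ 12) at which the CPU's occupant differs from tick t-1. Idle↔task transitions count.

t=0: queue=[A] q_used=0 → run A
t=1: queue=[A] q_used=1 → run A
t=2: queue=[A] q_used=2 → run A
t=3: queue=[D] q_used=0 → run D
t=4: queue=[D] q_used=1 → run D
t=5: queue=[D] q_used=2 → run D
t=6: queue=[D] q_used=0 → run D
t=7: queue=[D] q_used=1 → run D
t=8: queue=[D] q_used=2 → run D
t=9: queue=[D] q_used=0 → run D
t=10: (idle)
t=11: (idle)
t=12: (idle)

context switches = 2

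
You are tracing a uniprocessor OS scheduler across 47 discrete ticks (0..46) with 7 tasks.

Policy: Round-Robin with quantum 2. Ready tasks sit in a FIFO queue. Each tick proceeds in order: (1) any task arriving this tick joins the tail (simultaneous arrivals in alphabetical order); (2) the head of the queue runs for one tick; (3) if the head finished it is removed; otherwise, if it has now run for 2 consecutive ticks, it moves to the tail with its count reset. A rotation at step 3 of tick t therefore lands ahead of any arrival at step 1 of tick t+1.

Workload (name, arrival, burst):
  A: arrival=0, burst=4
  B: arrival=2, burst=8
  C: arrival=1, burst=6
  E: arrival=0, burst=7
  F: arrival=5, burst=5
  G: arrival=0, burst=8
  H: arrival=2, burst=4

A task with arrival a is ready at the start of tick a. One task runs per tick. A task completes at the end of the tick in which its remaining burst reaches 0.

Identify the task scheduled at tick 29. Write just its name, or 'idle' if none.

t=0: queue=[A,E,G] q_used=0 → run A
t=1: queue=[A,E,G,C] q_used=1 → run A
t=2: queue=[E,G,C,A,B,H] q_used=0 → run E
t=3: queue=[E,G,C,A,B,H] q_used=1 → run E
t=4: queue=[G,C,A,B,H,E] q_used=0 → run G
t=5: queue=[G,C,A,B,H,E,F] q_used=1 → run G
t=6: queue=[C,A,B,H,E,F,G] q_used=0 → run C
t=7: queue=[C,A,B,H,E,F,G] q_used=1 → run C
t=8: queue=[A,B,H,E,F,G,C] q_used=0 → run A
t=9: queue=[A,B,H,E,F,G,C] q_used=1 → run A
t=10: queue=[B,H,E,F,G,C] q_used=0 → run B
t=11: queue=[B,H,E,F,G,C] q_used=1 → run B
t=12: queue=[H,E,F,G,C,B] q_used=0 → run H
t=13: queue=[H,E,F,G,C,B] q_used=1 → run H
t=14: queue=[E,F,G,C,B,H] q_used=0 → run E
t=15: queue=[E,F,G,C,B,H] q_used=1 → run E
t=16: queue=[F,G,C,B,H,E] q_used=0 → run F
t=17: queue=[F,G,C,B,H,E] q_used=1 → run F
t=18: queue=[G,C,B,H,E,F] q_used=0 → run G
t=19: queue=[G,C,B,H,E,F] q_used=1 → run G
t=20: queue=[C,B,H,E,F,G] q_used=0 → run C
t=21: queue=[C,B,H,E,F,G] q_used=1 → run C
t=22: queue=[B,H,E,F,G,C] q_used=0 → run B
t=23: queue=[B,H,E,F,G,C] q_used=1 → run B
t=24: queue=[H,E,F,G,C,B] q_used=0 → run H
t=25: queue=[H,E,F,G,C,B] q_used=1 → run H
t=26: queue=[E,F,G,C,B] q_used=0 → run E
t=27: queue=[E,F,G,C,B] q_used=1 → run E
t=28: queue=[F,G,C,B,E] q_used=0 → run F
t=29: queue=[F,G,C,B,E] q_used=1 → run F
t=30: queue=[G,C,B,E,F] q_used=0 → run G
t=31: queue=[G,C,B,E,F] q_used=1 → run G
t=32: queue=[C,B,E,F,G] q_used=0 → run C
t=33: queue=[C,B,E,F,G] q_used=1 → run C
t=34: queue=[B,E,F,G] q_used=0 → run B
t=35: queue=[B,E,F,G] q_used=1 → run B
t=36: queue=[E,F,G,B] q_used=0 → run E
t=37: queue=[F,G,B] q_used=0 → run F
t=38: queue=[G,B] q_used=0 → run G
t=39: queue=[G,B] q_used=1 → run G
t=40: queue=[B] q_used=0 → run B
t=41: queue=[B] q_used=1 → run B
t=42: (idle)
t=43: (idle)
t=44: (idle)
t=45: (idle)
t=46: (idle)

running at tick 29 = F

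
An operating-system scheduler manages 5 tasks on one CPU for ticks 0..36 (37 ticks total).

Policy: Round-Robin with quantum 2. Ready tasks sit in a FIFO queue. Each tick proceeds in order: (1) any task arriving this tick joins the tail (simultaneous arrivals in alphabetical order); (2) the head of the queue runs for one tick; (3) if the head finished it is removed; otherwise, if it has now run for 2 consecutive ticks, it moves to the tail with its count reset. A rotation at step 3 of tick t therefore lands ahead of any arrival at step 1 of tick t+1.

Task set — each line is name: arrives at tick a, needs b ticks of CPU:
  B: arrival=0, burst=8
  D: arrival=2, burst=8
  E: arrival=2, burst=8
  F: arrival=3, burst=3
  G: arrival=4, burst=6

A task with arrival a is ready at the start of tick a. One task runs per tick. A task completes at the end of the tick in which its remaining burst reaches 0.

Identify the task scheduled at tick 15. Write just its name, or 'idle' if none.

t=0: queue=[B] q_used=0 → run B
t=1: queue=[B] q_used=1 → run B
t=2: queue=[B,D,E] q_used=0 → run B
t=3: queue=[B,D,E,F] q_used=1 → run B
t=4: queue=[D,E,F,B,G] q_used=0 → run D
t=5: queue=[D,E,F,B,G] q_used=1 → run D
t=6: queue=[E,F,B,G,D] q_used=0 → run E
t=7: queue=[E,F,B,G,D] q_used=1 → run E
t=8: queue=[F,B,G,D,E] q_used=0 → run F
t=9: queue=[F,B,G,D,E] q_used=1 → run F
t=10: queue=[B,G,D,E,F] q_used=0 → run B
t=11: queue=[B,G,D,E,F] q_used=1 → run B
t=12: queue=[G,D,E,F,B] q_used=0 → run G
t=13: queue=[G,D,E,F,B] q_used=1 → run G
t=14: queue=[D,E,F,B,G] q_used=0 → run D
t=15: queue=[D,E,F,B,G] q_used=1 → run D
t=16: queue=[E,F,B,G,D] q_used=0 → run E
t=17: queue=[E,F,B,G,D] q_used=1 → run E
t=18: queue=[F,B,G,D,E] q_used=0 → run F
t=19: queue=[B,G,D,E] q_used=0 → run B
t=20: queue=[B,G,D,E] q_used=1 → run B
t=21: queue=[G,D,E] q_used=0 → run G
t=22: queue=[G,D,E] q_used=1 → run G
t=23: queue=[D,E,G] q_used=0 → run D
t=24: queue=[D,E,G] q_used=1 → run D
t=25: queue=[E,G,D] q_used=0 → run E
t=26: queue=[E,G,D] q_used=1 → run E
t=27: queue=[G,D,E] q_used=0 → run G
t=28: queue=[G,D,E] q_used=1 → run G
t=29: queue=[D,E] q_used=0 → run D
t=30: queue=[D,E] q_used=1 → run D
t=31: queue=[E] q_used=0 → run E
t=32: queue=[E] q_used=1 → run E
t=33: (idle)
t=34: (idle)
t=35: (idle)
t=36: (idle)

running at tick 15 = D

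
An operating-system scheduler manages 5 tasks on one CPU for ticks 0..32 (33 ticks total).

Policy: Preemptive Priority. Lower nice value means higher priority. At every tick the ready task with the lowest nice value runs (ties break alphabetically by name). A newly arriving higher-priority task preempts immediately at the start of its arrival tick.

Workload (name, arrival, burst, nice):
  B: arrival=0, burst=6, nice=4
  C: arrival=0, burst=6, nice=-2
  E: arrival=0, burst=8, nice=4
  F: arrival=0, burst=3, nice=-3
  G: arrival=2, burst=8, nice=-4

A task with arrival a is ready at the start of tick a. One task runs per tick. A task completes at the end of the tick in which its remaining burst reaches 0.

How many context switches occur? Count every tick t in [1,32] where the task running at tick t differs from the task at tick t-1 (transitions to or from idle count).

context switches = 6

t=0: ready={B,C,E,F} → run F
t=1: ready={B,C,E,F} → run F
t=2: ready={B,C,E,F,G} → run G
t=3: ready={B,C,E,F,G} → run G
t=4: ready={B,C,E,F,G} → run G
t=5: ready={B,C,E,F,G} → run G
t=6: ready={B,C,E,F,G} → run G
t=7: ready={B,C,E,F,G} → run G
t=8: ready={B,C,E,F,G} → run G
t=9: ready={B,C,E,F,G} → run G
t=10: ready={B,C,E,F} → run F
t=11: ready={B,C,E} → run C
t=12: ready={B,C,E} → run C
t=13: ready={B,C,E} → run C
t=14: ready={B,C,E} → run C
t=15: ready={B,C,E} → run C
t=16: ready={B,C,E} → run C
t=17: ready={B,E} → run B
t=18: ready={B,E} → run B
t=19: ready={B,E} → run B
t=20: ready={B,E} → run B
t=21: ready={B,E} → run B
t=22: ready={B,E} → run B
t=23: ready={E} → run E
t=24: ready={E} → run E
t=25: ready={E} → run E
t=26: ready={E} → run E
t=27: ready={E} → run E
t=28: ready={E} → run E
t=29: ready={E} → run E
t=30: ready={E} → run E
t=31: (idle)
t=32: (idle)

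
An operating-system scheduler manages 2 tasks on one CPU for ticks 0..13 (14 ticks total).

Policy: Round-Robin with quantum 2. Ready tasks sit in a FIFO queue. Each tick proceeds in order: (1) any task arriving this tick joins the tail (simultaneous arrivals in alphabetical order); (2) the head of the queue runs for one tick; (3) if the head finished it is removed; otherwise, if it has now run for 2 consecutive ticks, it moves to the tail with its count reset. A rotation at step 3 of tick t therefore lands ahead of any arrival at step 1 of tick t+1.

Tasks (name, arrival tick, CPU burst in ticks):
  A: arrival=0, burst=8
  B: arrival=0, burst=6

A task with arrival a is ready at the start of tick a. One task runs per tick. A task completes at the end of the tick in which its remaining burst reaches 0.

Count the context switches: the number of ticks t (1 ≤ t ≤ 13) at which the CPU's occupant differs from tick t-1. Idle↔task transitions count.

t=0: queue=[A,B] q_used=0 → run A
t=1: queue=[A,B] q_used=1 → run A
t=2: queue=[B,A] q_used=0 → run B
t=3: queue=[B,A] q_used=1 → run B
t=4: queue=[A,B] q_used=0 → run A
t=5: queue=[A,B] q_used=1 → run A
t=6: queue=[B,A] q_used=0 → run B
t=7: queue=[B,A] q_used=1 → run B
t=8: queue=[A,B] q_used=0 → run A
t=9: queue=[A,B] q_used=1 → run A
t=10: queue=[B,A] q_used=0 → run B
t=11: queue=[B,A] q_used=1 → run B
t=12: queue=[A] q_used=0 → run A
t=13: queue=[A] q_used=1 → run A

context switches = 6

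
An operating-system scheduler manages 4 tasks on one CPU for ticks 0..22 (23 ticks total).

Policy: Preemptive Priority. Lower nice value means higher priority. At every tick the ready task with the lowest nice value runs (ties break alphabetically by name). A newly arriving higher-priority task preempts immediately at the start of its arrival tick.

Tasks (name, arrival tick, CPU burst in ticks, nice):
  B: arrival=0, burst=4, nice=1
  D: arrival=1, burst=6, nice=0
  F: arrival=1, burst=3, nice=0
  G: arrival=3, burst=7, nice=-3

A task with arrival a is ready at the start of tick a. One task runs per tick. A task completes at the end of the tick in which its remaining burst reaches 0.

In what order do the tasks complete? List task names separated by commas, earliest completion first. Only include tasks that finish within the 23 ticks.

t=0: ready={B} → run B
t=1: ready={B,D,F} → run D
t=2: ready={B,D,F} → run D
t=3: ready={B,D,F,G} → run G
t=4: ready={B,D,F,G} → run G
t=5: ready={B,D,F,G} → run G
t=6: ready={B,D,F,G} → run G
t=7: ready={B,D,F,G} → run G
t=8: ready={B,D,F,G} → run G
t=9: ready={B,D,F,G} → run G
t=10: ready={B,D,F} → run D
t=11: ready={B,D,F} → run D
t=12: ready={B,D,F} → run D
t=13: ready={B,D,F} → run D
t=14: ready={B,F} → run F
t=15: ready={B,F} → run F
t=16: ready={B,F} → run F
t=17: ready={B} → run B
t=18: ready={B} → run B
t=19: ready={B} → run B
t=20: (idle)
t=21: (idle)
t=22: (idle)

completion order = G, D, F, B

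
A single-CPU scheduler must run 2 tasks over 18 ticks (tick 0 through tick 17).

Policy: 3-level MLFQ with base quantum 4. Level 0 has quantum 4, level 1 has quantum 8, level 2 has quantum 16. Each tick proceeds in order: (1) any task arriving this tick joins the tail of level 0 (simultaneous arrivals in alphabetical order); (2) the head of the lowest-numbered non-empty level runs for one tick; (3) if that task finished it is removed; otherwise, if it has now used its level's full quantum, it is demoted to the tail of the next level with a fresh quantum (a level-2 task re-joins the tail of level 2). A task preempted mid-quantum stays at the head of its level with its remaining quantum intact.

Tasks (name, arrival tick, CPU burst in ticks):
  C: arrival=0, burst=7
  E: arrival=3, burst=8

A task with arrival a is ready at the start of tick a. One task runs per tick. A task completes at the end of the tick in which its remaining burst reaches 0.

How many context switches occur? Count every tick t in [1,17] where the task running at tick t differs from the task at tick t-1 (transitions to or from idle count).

context switches = 4

t=0: L0/L1/L2 = C/-/- → run C
t=1: L0/L1/L2 = C/-/- → run C
t=2: L0/L1/L2 = C/-/- → run C
t=3: L0/L1/L2 = CE/-/- → run C
t=4: L0/L1/L2 = E/C/- → run E
t=5: L0/L1/L2 = E/C/- → run E
t=6: L0/L1/L2 = E/C/- → run E
t=7: L0/L1/L2 = E/C/- → run E
t=8: L0/L1/L2 = -/CE/- → run C
t=9: L0/L1/L2 = -/CE/- → run C
t=10: L0/L1/L2 = -/CE/- → run C
t=11: L0/L1/L2 = -/E/- → run E
t=12: L0/L1/L2 = -/E/- → run E
t=13: L0/L1/L2 = -/E/- → run E
t=14: L0/L1/L2 = -/E/- → run E
t=15: (idle)
t=16: (idle)
t=17: (idle)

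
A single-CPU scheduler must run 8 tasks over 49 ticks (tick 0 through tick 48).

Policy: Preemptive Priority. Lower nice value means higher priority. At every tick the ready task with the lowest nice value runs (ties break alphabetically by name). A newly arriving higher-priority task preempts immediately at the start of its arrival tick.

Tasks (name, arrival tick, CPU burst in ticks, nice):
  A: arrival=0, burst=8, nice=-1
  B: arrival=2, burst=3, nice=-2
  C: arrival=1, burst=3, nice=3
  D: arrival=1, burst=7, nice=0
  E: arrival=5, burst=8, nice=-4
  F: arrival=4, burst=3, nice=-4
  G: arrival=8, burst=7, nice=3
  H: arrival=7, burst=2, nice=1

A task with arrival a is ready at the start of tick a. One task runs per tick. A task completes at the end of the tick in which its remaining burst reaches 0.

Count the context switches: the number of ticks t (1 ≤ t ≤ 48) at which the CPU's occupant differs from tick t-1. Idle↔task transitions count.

context switches = 11

t=0: ready={A} → run A
t=1: ready={A,C,D} → run A
t=2: ready={A,B,C,D} → run B
t=3: ready={A,B,C,D} → run B
t=4: ready={A,B,C,D,F} → run F
t=5: ready={A,B,C,D,E,F} → run E
t=6: ready={A,B,C,D,E,F} → run E
t=7: ready={A,B,C,D,E,F,H} → run E
t=8: ready={A,B,C,D,E,F,G,H} → run E
t=9: ready={A,B,C,D,E,F,G,H} → run E
t=10: ready={A,B,C,D,E,F,G,H} → run E
t=11: ready={A,B,C,D,E,F,G,H} → run E
t=12: ready={A,B,C,D,E,F,G,H} → run E
t=13: ready={A,B,C,D,F,G,H} → run F
t=14: ready={A,B,C,D,F,G,H} → run F
t=15: ready={A,B,C,D,G,H} → run B
t=16: ready={A,C,D,G,H} → run A
t=17: ready={A,C,D,G,H} → run A
t=18: ready={A,C,D,G,H} → run A
t=19: ready={A,C,D,G,H} → run A
t=20: ready={A,C,D,G,H} → run A
t=21: ready={A,C,D,G,H} → run A
t=22: ready={C,D,G,H} → run D
t=23: ready={C,D,G,H} → run D
t=24: ready={C,D,G,H} → run D
t=25: ready={C,D,G,H} → run D
t=26: ready={C,D,G,H} → run D
t=27: ready={C,D,G,H} → run D
t=28: ready={C,D,G,H} → run D
t=29: ready={C,G,H} → run H
t=30: ready={C,G,H} → run H
t=31: ready={C,G} → run C
t=32: ready={C,G} → run C
t=33: ready={C,G} → run C
t=34: ready={G} → run G
t=35: ready={G} → run G
t=36: ready={G} → run G
t=37: ready={G} → run G
t=38: ready={G} → run G
t=39: ready={G} → run G
t=40: ready={G} → run G
t=41: (idle)
t=42: (idle)
t=43: (idle)
t=44: (idle)
t=45: (idle)
t=46: (idle)
t=47: (idle)
t=48: (idle)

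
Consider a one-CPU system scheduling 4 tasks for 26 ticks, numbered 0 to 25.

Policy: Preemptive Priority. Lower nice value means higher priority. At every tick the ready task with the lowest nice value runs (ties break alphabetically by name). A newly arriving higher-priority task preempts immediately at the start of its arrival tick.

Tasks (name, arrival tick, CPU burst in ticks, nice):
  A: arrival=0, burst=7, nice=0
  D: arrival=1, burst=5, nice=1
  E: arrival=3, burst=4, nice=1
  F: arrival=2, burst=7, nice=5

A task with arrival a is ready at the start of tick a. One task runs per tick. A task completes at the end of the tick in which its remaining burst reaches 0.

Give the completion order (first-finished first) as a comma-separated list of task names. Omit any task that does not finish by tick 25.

completion order = A, D, E, F

t=0: ready={A} → run A
t=1: ready={A,D} → run A
t=2: ready={A,D,F} → run A
t=3: ready={A,D,E,F} → run A
t=4: ready={A,D,E,F} → run A
t=5: ready={A,D,E,F} → run A
t=6: ready={A,D,E,F} → run A
t=7: ready={D,E,F} → run D
t=8: ready={D,E,F} → run D
t=9: ready={D,E,F} → run D
t=10: ready={D,E,F} → run D
t=11: ready={D,E,F} → run D
t=12: ready={E,F} → run E
t=13: ready={E,F} → run E
t=14: ready={E,F} → run E
t=15: ready={E,F} → run E
t=16: ready={F} → run F
t=17: ready={F} → run F
t=18: ready={F} → run F
t=19: ready={F} → run F
t=20: ready={F} → run F
t=21: ready={F} → run F
t=22: ready={F} → run F
t=23: (idle)
t=24: (idle)
t=25: (idle)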